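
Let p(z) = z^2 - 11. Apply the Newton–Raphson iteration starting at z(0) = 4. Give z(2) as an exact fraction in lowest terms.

1433/432

p'(z) = 2z.
p(4) = 5, p'(4) = 8, so z(1) = 4 - 5/8 = 27/8.
p(27/8) = 25/64, p'(27/8) = 27/4, so z(2) = (27/8) - (25/64)/(27/4) = 1433/432.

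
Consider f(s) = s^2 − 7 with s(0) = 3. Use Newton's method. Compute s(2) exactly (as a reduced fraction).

f'(s) = 2s.
f(3) = 2, f'(3) = 6, so s(1) = 3 − 2/6 = 8/3.
f(8/3) = 1/9, f'(8/3) = 16/3, so s(2) = (8/3) − (1/9)/(16/3) = 127/48.

127/48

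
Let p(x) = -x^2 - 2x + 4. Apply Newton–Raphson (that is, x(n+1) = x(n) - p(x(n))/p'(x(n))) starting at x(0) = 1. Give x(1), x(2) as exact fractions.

x(1) = 5/4, x(2) = 89/72

p'(x) = -2x - 2.
p(1) = 1, p'(1) = -4, so x(1) = 1 - 1/(-4) = 5/4.
p(5/4) = -1/16, p'(5/4) = -9/2, so x(2) = (5/4) - (-1/16)/(-9/2) = 89/72.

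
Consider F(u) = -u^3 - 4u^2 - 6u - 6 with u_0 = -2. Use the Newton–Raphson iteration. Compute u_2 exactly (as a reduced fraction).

F'(u) = -3u^2 - 8u - 6.
F(-2) = -2, F'(-2) = -2, so u_1 = (-2) - (-2)/(-2) = -3.
F(-3) = 3, F'(-3) = -9, so u_2 = (-3) - 3/(-9) = -8/3.

-8/3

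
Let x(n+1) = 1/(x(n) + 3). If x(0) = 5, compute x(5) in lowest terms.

274/905

x(1) = 1/(5 + 3) = 1/8.
x(2) = 1/(1/8 + 3) = 8/25.
x(3) = 1/(8/25 + 3) = 25/83.
x(4) = 1/(25/83 + 3) = 83/274.
x(5) = 1/(83/274 + 3) = 274/905.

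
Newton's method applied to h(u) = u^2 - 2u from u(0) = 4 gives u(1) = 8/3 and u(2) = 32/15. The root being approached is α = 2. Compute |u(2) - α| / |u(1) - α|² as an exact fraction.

u(1) - α = 8/3 - 2 = 2/3, so |u(1) - α| = 2/3.
u(2) - α = 32/15 - 2 = 2/15, so |u(2) - α| = 2/15.
|u(1) - α|² = 4/9.
Ratio = (2/15) / (4/9) = 3/10.

3/10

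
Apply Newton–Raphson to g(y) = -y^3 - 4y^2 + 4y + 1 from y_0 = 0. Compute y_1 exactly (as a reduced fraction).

g'(y) = -3y^2 - 8y + 4.
g(0) = 1, g'(0) = 4, so y_1 = 0 - 1/4 = -1/4.

-1/4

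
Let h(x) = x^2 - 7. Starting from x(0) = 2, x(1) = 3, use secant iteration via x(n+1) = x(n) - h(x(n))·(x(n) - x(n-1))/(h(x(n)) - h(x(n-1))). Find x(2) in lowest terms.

13/5

h(2) = -3, h(3) = 2. x(2) = 3 - 2·(3 - 2)/(2 - (-3)) = 13/5.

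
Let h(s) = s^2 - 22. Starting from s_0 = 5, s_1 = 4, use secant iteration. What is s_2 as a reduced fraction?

h(5) = 3, h(4) = -6. s_2 = 4 - (-6)·(4 - 5)/((-6) - 3) = 14/3.

14/3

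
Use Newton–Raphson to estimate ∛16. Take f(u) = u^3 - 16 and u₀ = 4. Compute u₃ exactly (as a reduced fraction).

250232/99225

f'(u) = 3u^2.
f(4) = 48, f'(4) = 48, so u₁ = 4 - 48/48 = 3.
f(3) = 11, f'(3) = 27, so u₂ = 3 - 11/27 = 70/27.
f(70/27) = 28072/19683, f'(70/27) = 4900/243, so u₃ = (70/27) - (28072/19683)/(4900/243) = 250232/99225.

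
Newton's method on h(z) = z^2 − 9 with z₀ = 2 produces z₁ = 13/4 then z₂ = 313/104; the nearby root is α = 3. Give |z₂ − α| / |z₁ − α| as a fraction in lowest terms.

1/26

z₁ − α = 13/4 − 3 = 1/4, so |z₁ − α| = 1/4.
z₂ − α = 313/104 − 3 = 1/104, so |z₂ − α| = 1/104.
Ratio = (1/104) / (1/4) = 1/26.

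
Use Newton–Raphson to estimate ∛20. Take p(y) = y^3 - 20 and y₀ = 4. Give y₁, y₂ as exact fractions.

y₁ = 37/12, y₂ = 67933/24642

p'(y) = 3y^2.
p(4) = 44, p'(4) = 48, so y₁ = 4 - 44/48 = 37/12.
p(37/12) = 16093/1728, p'(37/12) = 1369/48, so y₂ = (37/12) - (16093/1728)/(1369/48) = 67933/24642.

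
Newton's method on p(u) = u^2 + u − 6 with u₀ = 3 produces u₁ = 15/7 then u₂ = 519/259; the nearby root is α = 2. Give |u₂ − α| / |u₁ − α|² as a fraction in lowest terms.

7/37

u₁ − α = 15/7 − 2 = 1/7, so |u₁ − α| = 1/7.
u₂ − α = 519/259 − 2 = 1/259, so |u₂ − α| = 1/259.
|u₁ − α|² = 1/49.
Ratio = (1/259) / (1/49) = 7/37.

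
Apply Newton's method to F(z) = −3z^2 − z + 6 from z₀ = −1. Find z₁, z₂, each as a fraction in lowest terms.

z₁ = −9/5, z₂ = −393/245

F'(z) = −6z − 1.
F(−1) = 4, F'(−1) = 5, so z₁ = (−1) − 4/5 = −9/5.
F(−9/5) = −48/25, F'(−9/5) = 49/5, so z₂ = (−9/5) − (−48/25)/(49/5) = −393/245.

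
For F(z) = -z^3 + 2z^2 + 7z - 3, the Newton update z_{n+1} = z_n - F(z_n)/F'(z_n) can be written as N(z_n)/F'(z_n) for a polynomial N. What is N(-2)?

F'(z) = -3z^2 + 4z + 7.
N(z) = z·F'(z) - F(z) = z·(-3z^2 + 4z + 7) - (-z^3 + 2z^2 + 7z - 3) = -2z^3 + 2z^2 + 3.
N(-2) = 27.

27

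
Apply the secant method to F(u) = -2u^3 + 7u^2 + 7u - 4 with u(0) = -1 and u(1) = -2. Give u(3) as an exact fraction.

F(-1) = -2, F(-2) = 26. u(2) = (-2) - 26·((-2) - (-1))/(26 - (-2)) = -15/14.
F(-2) = 26, F(-15/14) = -689/686. u(3) = (-15/14) - (-689/686)·((-15/14) - (-2))/((-689/686) - 26) = -1576/1425.

-1576/1425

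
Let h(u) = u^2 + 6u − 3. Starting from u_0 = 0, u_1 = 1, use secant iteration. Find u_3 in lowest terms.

h(0) = −3, h(1) = 4. u_2 = 1 − 4·(1 − 0)/(4 − (−3)) = 3/7.
h(1) = 4, h(3/7) = −12/49. u_3 = (3/7) − (−12/49)·((3/7) − 1)/((−12/49) − 4) = 6/13.

6/13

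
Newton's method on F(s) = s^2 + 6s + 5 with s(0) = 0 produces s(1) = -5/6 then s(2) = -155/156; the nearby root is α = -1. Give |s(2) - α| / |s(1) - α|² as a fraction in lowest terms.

s(1) - α = -5/6 - (-1) = -5/6 + 1 = 1/6, so |s(1) - α| = 1/6.
s(2) - α = -155/156 - (-1) = -155/156 + 1 = 1/156, so |s(2) - α| = 1/156.
|s(1) - α|² = 1/36.
Ratio = (1/156) / (1/36) = 3/13.

3/13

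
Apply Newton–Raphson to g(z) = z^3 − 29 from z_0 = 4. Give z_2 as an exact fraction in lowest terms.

5473477/1774728

g'(z) = 3z^2.
g(4) = 35, g'(4) = 48, so z_1 = 4 − 35/48 = 157/48.
g(157/48) = 662725/110592, g'(157/48) = 24649/768, so z_2 = (157/48) − (662725/110592)/(24649/768) = 5473477/1774728.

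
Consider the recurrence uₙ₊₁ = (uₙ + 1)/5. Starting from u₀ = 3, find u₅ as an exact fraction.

784/3125

u₁ = (3 + 1)/5 = 4/5.
u₂ = ((4/5) + 1)/5 = 9/25.
u₃ = ((9/25) + 1)/5 = 34/125.
u₄ = ((34/125) + 1)/5 = 159/625.
u₅ = ((159/625) + 1)/5 = 784/3125.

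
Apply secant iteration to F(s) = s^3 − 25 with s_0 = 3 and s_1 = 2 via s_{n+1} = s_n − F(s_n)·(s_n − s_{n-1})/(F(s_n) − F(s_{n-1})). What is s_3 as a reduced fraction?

19255/6559

F(3) = 2, F(2) = −17. s_2 = 2 − (−17)·(2 − 3)/((−17) − 2) = 55/19.
F(2) = −17, F(55/19) = −5100/6859. s_3 = (55/19) − (−5100/6859)·((55/19) − 2)/((−5100/6859) − (−17)) = 19255/6559.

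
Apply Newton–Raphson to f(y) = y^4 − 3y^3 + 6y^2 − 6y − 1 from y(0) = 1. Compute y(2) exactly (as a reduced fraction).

f'(y) = 4y^3 − 9y^2 + 12y − 6.
f(1) = −3, f'(1) = 1, so y(1) = 1 − (−3)/1 = 4.
f(4) = 135, f'(4) = 154, so y(2) = 4 − 135/154 = 481/154.

481/154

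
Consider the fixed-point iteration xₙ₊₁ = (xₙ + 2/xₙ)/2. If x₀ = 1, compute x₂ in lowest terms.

17/12

x₁ = (1 + 2/1)/2 = 3/2.
x₂ = (3/2 + 2/(3/2))/2 = 17/12.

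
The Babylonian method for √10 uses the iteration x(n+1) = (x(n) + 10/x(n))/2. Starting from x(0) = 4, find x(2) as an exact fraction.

x(1) = (4 + 10/4)/2 = 13/4.
x(2) = (13/4 + 10/(13/4))/2 = 329/104.

329/104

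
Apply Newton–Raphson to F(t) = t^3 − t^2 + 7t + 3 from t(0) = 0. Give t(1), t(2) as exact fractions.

F'(t) = 3t^2 − 2t + 7.
F(0) = 3, F'(0) = 7, so t(1) = 0 − 3/7 = −3/7.
F(−3/7) = −90/343, F'(−3/7) = 412/49, so t(2) = (−3/7) − (−90/343)/(412/49) = −573/1442.

t(1) = −3/7, t(2) = −573/1442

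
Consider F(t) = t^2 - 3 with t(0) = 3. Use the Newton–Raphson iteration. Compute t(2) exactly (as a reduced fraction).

F'(t) = 2t.
F(3) = 6, F'(3) = 6, so t(1) = 3 - 6/6 = 2.
F(2) = 1, F'(2) = 4, so t(2) = 2 - 1/4 = 7/4.

7/4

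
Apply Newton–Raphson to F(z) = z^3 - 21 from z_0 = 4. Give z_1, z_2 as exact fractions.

z_1 = 149/48, z_2 = 4469165/1598472

F'(z) = 3z^2.
F(4) = 43, F'(4) = 48, so z_1 = 4 - 43/48 = 149/48.
F(149/48) = 985517/110592, F'(149/48) = 22201/768, so z_2 = (149/48) - (985517/110592)/(22201/768) = 4469165/1598472.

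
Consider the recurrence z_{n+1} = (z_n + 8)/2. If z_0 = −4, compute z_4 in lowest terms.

29/4

z_1 = ((−4) + 8)/2 = 2.
z_2 = (2 + 8)/2 = 5.
z_3 = (5 + 8)/2 = 13/2.
z_4 = ((13/2) + 8)/2 = 29/4.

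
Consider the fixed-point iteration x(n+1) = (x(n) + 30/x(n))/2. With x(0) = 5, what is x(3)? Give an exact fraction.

116161/21208

x(1) = (5 + 30/5)/2 = 11/2.
x(2) = (11/2 + 30/(11/2))/2 = 241/44.
x(3) = (241/44 + 30/(241/44))/2 = 116161/21208.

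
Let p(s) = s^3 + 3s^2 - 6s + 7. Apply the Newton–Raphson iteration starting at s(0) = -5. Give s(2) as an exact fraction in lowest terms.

p'(s) = 3s^2 + 6s - 6.
p(-5) = -13, p'(-5) = 39, so s(1) = (-5) - (-13)/39 = -14/3.
p(-14/3) = -35/27, p'(-14/3) = 94/3, so s(2) = (-14/3) - (-35/27)/(94/3) = -3913/846.

-3913/846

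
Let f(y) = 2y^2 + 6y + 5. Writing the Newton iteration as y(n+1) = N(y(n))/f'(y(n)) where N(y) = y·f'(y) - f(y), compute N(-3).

f'(y) = 4y + 6.
N(y) = y·f'(y) - f(y) = y·(4y + 6) - (2y^2 + 6y + 5) = 2y^2 - 5.
N(-3) = 13.

13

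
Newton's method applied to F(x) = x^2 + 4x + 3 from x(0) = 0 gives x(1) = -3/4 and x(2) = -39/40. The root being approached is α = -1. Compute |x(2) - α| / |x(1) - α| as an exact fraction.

1/10

x(1) - α = -3/4 - (-1) = -3/4 + 1 = 1/4, so |x(1) - α| = 1/4.
x(2) - α = -39/40 - (-1) = -39/40 + 1 = 1/40, so |x(2) - α| = 1/40.
Ratio = (1/40) / (1/4) = 1/10.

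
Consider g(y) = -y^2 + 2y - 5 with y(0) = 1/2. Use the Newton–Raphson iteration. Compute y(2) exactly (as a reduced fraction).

g'(y) = -2y + 2.
g(1/2) = -17/4, g'(1/2) = 1, so y(1) = (1/2) - (-17/4)/1 = 19/4.
g(19/4) = -289/16, g'(19/4) = -15/2, so y(2) = (19/4) - (-289/16)/(-15/2) = 281/120.

281/120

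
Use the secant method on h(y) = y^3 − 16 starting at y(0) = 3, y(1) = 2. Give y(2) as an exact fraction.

h(3) = 11, h(2) = −8. y(2) = 2 − (−8)·(2 − 3)/((−8) − 11) = 46/19.

46/19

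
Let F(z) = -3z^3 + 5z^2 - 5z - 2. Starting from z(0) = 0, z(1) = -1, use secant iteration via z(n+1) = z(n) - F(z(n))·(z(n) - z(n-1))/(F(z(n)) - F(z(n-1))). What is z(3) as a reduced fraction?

F(0) = -2, F(-1) = 11. z(2) = (-1) - 11·((-1) - 0)/(11 - (-2)) = -2/13.
F(-1) = 11, F(-2/13) = -2420/2197. z(3) = (-2/13) - (-2420/2197)·((-2/13) - (-1))/((-2420/2197) - 11) = -558/2417.

-558/2417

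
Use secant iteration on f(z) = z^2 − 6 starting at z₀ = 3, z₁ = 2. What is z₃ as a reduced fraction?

27/11

f(3) = 3, f(2) = −2. z₂ = 2 − (−2)·(2 − 3)/((−2) − 3) = 12/5.
f(2) = −2, f(12/5) = −6/25. z₃ = (12/5) − (−6/25)·((12/5) − 2)/((−6/25) − (−2)) = 27/11.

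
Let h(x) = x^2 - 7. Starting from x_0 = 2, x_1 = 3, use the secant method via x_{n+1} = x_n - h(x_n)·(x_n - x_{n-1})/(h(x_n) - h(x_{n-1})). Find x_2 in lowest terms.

h(2) = -3, h(3) = 2. x_2 = 3 - 2·(3 - 2)/(2 - (-3)) = 13/5.

13/5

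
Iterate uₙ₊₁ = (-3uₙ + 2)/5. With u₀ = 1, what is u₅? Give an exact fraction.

599/3125

u₁ = (-3·1 + 2)/5 = -1/5.
u₂ = (-3·(-1/5) + 2)/5 = 13/25.
u₃ = (-3·(13/25) + 2)/5 = 11/125.
u₄ = (-3·(11/125) + 2)/5 = 217/625.
u₅ = (-3·(217/625) + 2)/5 = 599/3125.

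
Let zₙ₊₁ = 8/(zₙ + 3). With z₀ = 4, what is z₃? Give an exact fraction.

232/143

z₁ = 8/(4 + 3) = 8/7.
z₂ = 8/(8/7 + 3) = 56/29.
z₃ = 8/(56/29 + 3) = 232/143.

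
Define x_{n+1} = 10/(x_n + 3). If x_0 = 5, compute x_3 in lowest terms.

170/91

x_1 = 10/(5 + 3) = 5/4.
x_2 = 10/(5/4 + 3) = 40/17.
x_3 = 10/(40/17 + 3) = 170/91.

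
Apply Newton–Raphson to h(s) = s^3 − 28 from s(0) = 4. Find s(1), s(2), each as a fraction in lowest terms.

s(1) = 13/4, s(2) = 1031/338

h'(s) = 3s^2.
h(4) = 36, h'(4) = 48, so s(1) = 4 − 36/48 = 13/4.
h(13/4) = 405/64, h'(13/4) = 507/16, so s(2) = (13/4) − (405/64)/(507/16) = 1031/338.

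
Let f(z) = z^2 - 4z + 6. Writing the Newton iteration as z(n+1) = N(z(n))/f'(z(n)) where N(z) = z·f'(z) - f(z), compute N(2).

f'(z) = 2z - 4.
N(z) = z·f'(z) - f(z) = z·(2z - 4) - (z^2 - 4z + 6) = z^2 - 6.
N(2) = -2.

-2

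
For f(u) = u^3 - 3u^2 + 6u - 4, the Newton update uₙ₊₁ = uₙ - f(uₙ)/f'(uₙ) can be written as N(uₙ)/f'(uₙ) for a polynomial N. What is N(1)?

3

f'(u) = 3u^2 - 6u + 6.
N(u) = u·f'(u) - f(u) = u·(3u^2 - 6u + 6) - (u^3 - 3u^2 + 6u - 4) = 2u^3 - 3u^2 + 4.
N(1) = 3.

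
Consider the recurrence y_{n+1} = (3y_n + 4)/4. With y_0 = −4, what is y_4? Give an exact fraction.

y_1 = (3·(−4) + 4)/4 = −2.
y_2 = (3·(−2) + 4)/4 = −1/2.
y_3 = (3·(−1/2) + 4)/4 = 5/8.
y_4 = (3·(5/8) + 4)/4 = 47/32.

47/32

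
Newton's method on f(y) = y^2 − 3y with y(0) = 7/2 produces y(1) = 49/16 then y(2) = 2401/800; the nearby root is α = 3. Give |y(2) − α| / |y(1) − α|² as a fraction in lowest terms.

8/25

y(1) − α = 49/16 − 3 = 1/16, so |y(1) − α| = 1/16.
y(2) − α = 2401/800 − 3 = 1/800, so |y(2) − α| = 1/800.
|y(1) − α|² = 1/256.
Ratio = (1/800) / (1/256) = 8/25.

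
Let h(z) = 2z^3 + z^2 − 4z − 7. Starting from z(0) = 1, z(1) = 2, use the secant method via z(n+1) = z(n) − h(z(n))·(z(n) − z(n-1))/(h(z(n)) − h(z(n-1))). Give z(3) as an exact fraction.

5677/3261

h(1) = −8, h(2) = 5. z(2) = 2 − 5·(2 − 1)/(5 − (−8)) = 21/13.
h(2) = 5, h(21/13) = −5320/2197. z(3) = (21/13) − (−5320/2197)·((21/13) − 2)/((−5320/2197) − 5) = 5677/3261.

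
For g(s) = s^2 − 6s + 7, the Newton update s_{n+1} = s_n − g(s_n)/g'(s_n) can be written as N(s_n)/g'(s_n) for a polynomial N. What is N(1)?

−6

g'(s) = 2s − 6.
N(s) = s·g'(s) − g(s) = s·(2s − 6) − (s^2 − 6s + 7) = s^2 − 7.
N(1) = −6.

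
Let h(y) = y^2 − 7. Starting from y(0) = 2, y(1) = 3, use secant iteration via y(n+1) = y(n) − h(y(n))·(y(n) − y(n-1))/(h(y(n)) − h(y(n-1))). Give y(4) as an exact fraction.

971/367

h(2) = −3, h(3) = 2. y(2) = 3 − 2·(3 − 2)/(2 − (−3)) = 13/5.
h(3) = 2, h(13/5) = −6/25. y(3) = (13/5) − (−6/25)·((13/5) − 3)/((−6/25) − 2) = 37/14.
h(13/5) = −6/25, h(37/14) = −3/196. y(4) = (37/14) − (−3/196)·((37/14) − (13/5))/((−3/196) − (−6/25)) = 971/367.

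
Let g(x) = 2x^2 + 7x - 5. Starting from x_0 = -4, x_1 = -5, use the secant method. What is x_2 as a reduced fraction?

g(-4) = -1, g(-5) = 10. x_2 = (-5) - 10·((-5) - (-4))/(10 - (-1)) = -45/11.

-45/11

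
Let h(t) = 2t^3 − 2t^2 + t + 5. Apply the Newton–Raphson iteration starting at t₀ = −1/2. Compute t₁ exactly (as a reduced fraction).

−4/3

h'(t) = 6t^2 − 4t + 1.
h(−1/2) = 15/4, h'(−1/2) = 9/2, so t₁ = (−1/2) − (15/4)/(9/2) = −4/3.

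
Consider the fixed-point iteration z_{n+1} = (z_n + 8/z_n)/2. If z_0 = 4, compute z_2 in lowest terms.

17/6

z_1 = (4 + 8/4)/2 = 3.
z_2 = (3 + 8/3)/2 = 17/6.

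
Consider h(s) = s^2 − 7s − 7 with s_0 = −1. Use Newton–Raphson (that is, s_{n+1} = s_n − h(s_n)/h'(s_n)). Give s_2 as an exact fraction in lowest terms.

h'(s) = 2s − 7.
h(−1) = 1, h'(−1) = −9, so s_1 = (−1) − 1/(−9) = −8/9.
h(−8/9) = 1/81, h'(−8/9) = −79/9, so s_2 = (−8/9) − (1/81)/(−79/9) = −631/711.

−631/711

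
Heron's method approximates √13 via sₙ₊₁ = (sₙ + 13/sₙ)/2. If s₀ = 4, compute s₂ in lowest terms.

s₁ = (4 + 13/4)/2 = 29/8.
s₂ = (29/8 + 13/(29/8))/2 = 1673/464.

1673/464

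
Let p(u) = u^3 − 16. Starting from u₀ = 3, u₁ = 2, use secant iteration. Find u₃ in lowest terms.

p(3) = 11, p(2) = −8. u₂ = 2 − (−8)·(2 − 3)/((−8) − 11) = 46/19.
p(2) = −8, p(46/19) = −12408/6859. u₃ = (46/19) − (−12408/6859)·((46/19) − 2)/((−12408/6859) − (−8)) = 3376/1327.

3376/1327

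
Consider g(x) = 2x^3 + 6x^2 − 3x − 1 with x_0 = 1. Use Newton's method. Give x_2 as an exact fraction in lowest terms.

19589/30465

g'(x) = 6x^2 + 12x − 3.
g(1) = 4, g'(1) = 15, so x_1 = 1 − 4/15 = 11/15.
g(11/15) = 2752/3375, g'(11/15) = 677/75, so x_2 = (11/15) − (2752/3375)/(677/75) = 19589/30465.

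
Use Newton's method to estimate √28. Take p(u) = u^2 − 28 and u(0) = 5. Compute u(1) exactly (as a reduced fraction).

p'(u) = 2u.
p(5) = −3, p'(5) = 10, so u(1) = 5 − (−3)/10 = 53/10.

53/10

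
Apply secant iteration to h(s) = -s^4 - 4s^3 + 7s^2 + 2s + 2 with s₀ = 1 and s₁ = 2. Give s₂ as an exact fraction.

h(1) = 6, h(2) = -14. s₂ = 2 - (-14)·(2 - 1)/((-14) - 6) = 13/10.

13/10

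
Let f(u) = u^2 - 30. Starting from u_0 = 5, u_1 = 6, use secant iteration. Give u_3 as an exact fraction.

115/21

f(5) = -5, f(6) = 6. u_2 = 6 - 6·(6 - 5)/(6 - (-5)) = 60/11.
f(6) = 6, f(60/11) = -30/121. u_3 = (60/11) - (-30/121)·((60/11) - 6)/((-30/121) - 6) = 115/21.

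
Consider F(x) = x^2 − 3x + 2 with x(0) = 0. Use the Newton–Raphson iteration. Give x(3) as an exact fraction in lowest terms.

F'(x) = 2x − 3.
F(0) = 2, F'(0) = −3, so x(1) = 0 − 2/(−3) = 2/3.
F(2/3) = 4/9, F'(2/3) = −5/3, so x(2) = (2/3) − (4/9)/(−5/3) = 14/15.
F(14/15) = 16/225, F'(14/15) = −17/15, so x(3) = (14/15) − (16/225)/(−17/15) = 254/255.

254/255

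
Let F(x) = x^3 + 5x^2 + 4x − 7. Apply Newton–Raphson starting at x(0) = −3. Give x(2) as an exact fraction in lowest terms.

F'(x) = 3x^2 + 10x + 4.
F(−3) = −1, F'(−3) = 1, so x(1) = (−3) − (−1)/1 = −2.
F(−2) = −3, F'(−2) = −4, so x(2) = (−2) − (−3)/(−4) = −11/4.

−11/4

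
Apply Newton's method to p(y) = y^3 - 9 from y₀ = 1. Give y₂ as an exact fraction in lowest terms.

2905/1089

p'(y) = 3y^2.
p(1) = -8, p'(1) = 3, so y₁ = 1 - (-8)/3 = 11/3.
p(11/3) = 1088/27, p'(11/3) = 121/3, so y₂ = (11/3) - (1088/27)/(121/3) = 2905/1089.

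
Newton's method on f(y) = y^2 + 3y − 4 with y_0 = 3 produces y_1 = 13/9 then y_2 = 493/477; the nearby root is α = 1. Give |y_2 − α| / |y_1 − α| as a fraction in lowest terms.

4/53

y_1 − α = 13/9 − 1 = 4/9, so |y_1 − α| = 4/9.
y_2 − α = 493/477 − 1 = 16/477, so |y_2 − α| = 16/477.
Ratio = (16/477) / (4/9) = 4/53.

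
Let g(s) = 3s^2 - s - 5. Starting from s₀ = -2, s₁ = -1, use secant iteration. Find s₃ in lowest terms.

-83/73

g(-2) = 9, g(-1) = -1. s₂ = (-1) - (-1)·((-1) - (-2))/((-1) - 9) = -11/10.
g(-1) = -1, g(-11/10) = -27/100. s₃ = (-11/10) - (-27/100)·((-11/10) - (-1))/((-27/100) - (-1)) = -83/73.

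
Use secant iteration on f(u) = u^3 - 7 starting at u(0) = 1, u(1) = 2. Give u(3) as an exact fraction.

1045/547

f(1) = -6, f(2) = 1. u(2) = 2 - 1·(2 - 1)/(1 - (-6)) = 13/7.
f(2) = 1, f(13/7) = -204/343. u(3) = (13/7) - (-204/343)·((13/7) - 2)/((-204/343) - 1) = 1045/547.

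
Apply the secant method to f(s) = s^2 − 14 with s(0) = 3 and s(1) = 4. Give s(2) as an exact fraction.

26/7

f(3) = −5, f(4) = 2. s(2) = 4 − 2·(4 − 3)/(2 − (−5)) = 26/7.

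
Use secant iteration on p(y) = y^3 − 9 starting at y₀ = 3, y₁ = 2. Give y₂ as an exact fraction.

p(3) = 18, p(2) = −1. y₂ = 2 − (−1)·(2 − 3)/((−1) − 18) = 39/19.

39/19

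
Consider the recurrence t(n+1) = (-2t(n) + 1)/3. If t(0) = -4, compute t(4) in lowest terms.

-17/27

t(1) = (-2·(-4) + 1)/3 = 3.
t(2) = (-2·3 + 1)/3 = -5/3.
t(3) = (-2·(-5/3) + 1)/3 = 13/9.
t(4) = (-2·(13/9) + 1)/3 = -17/27.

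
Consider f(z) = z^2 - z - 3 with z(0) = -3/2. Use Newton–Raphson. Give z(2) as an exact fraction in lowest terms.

f'(z) = 2z - 1.
f(-3/2) = 3/4, f'(-3/2) = -4, so z(1) = (-3/2) - (3/4)/(-4) = -21/16.
f(-21/16) = 9/256, f'(-21/16) = -29/8, so z(2) = (-21/16) - (9/256)/(-29/8) = -1209/928.

-1209/928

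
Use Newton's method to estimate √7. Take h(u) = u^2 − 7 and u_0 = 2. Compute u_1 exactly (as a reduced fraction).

11/4

h'(u) = 2u.
h(2) = −3, h'(2) = 4, so u_1 = 2 − (−3)/4 = 11/4.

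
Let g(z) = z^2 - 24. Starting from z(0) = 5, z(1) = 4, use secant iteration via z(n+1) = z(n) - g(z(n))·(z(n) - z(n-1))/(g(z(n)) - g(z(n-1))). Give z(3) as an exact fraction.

49/10

g(5) = 1, g(4) = -8. z(2) = 4 - (-8)·(4 - 5)/((-8) - 1) = 44/9.
g(4) = -8, g(44/9) = -8/81. z(3) = (44/9) - (-8/81)·((44/9) - 4)/((-8/81) - (-8)) = 49/10.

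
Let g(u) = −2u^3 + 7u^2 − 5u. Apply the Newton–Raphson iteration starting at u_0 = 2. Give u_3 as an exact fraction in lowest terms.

7424/2705

g'(u) = −6u^2 + 14u − 5.
g(2) = 2, g'(2) = −1, so u_1 = 2 − 2/(−1) = 4.
g(4) = −36, g'(4) = −45, so u_2 = 4 − (−36)/(−45) = 16/5.
g(16/5) = −1232/125, g'(16/5) = −541/25, so u_3 = (16/5) − (−1232/125)/(−541/25) = 7424/2705.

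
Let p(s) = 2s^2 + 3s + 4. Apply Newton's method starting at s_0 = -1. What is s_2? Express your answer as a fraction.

p'(s) = 4s + 3.
p(-1) = 3, p'(-1) = -1, so s_1 = (-1) - 3/(-1) = 2.
p(2) = 18, p'(2) = 11, so s_2 = 2 - 18/11 = 4/11.

4/11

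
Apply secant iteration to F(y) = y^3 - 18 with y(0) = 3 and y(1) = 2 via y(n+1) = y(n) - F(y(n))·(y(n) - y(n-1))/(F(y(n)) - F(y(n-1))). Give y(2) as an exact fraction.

48/19

F(3) = 9, F(2) = -10. y(2) = 2 - (-10)·(2 - 3)/((-10) - 9) = 48/19.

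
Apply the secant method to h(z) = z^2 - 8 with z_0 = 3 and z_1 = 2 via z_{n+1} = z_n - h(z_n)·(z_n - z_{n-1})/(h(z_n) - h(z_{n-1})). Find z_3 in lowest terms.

17/6

h(3) = 1, h(2) = -4. z_2 = 2 - (-4)·(2 - 3)/((-4) - 1) = 14/5.
h(2) = -4, h(14/5) = -4/25. z_3 = (14/5) - (-4/25)·((14/5) - 2)/((-4/25) - (-4)) = 17/6.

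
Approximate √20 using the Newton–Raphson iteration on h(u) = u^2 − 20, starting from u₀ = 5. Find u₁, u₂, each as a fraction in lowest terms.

u₁ = 9/2, u₂ = 161/36

h'(u) = 2u.
h(5) = 5, h'(5) = 10, so u₁ = 5 − 5/10 = 9/2.
h(9/2) = 1/4, h'(9/2) = 9, so u₂ = (9/2) − (1/4)/9 = 161/36.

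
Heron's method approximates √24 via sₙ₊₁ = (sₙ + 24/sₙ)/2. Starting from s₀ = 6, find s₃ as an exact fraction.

4801/980

s₁ = (6 + 24/6)/2 = 5.
s₂ = (5 + 24/5)/2 = 49/10.
s₃ = (49/10 + 24/(49/10))/2 = 4801/980.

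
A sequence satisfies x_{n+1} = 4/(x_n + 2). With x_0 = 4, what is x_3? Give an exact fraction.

x_1 = 4/(4 + 2) = 2/3.
x_2 = 4/(2/3 + 2) = 3/2.
x_3 = 4/(3/2 + 2) = 8/7.

8/7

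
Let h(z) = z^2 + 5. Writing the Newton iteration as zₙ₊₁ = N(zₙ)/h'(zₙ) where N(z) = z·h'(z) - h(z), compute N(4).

h'(z) = 2z.
N(z) = z·h'(z) - h(z) = z·(2z) - (z^2 + 5) = z^2 - 5.
N(4) = 11.

11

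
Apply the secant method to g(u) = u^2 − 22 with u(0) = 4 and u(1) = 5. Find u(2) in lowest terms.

g(4) = −6, g(5) = 3. u(2) = 5 − 3·(5 − 4)/(3 − (−6)) = 14/3.

14/3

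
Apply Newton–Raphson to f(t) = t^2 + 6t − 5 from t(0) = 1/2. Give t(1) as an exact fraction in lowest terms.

3/4

f'(t) = 2t + 6.
f(1/2) = −7/4, f'(1/2) = 7, so t(1) = (1/2) − (−7/4)/7 = 3/4.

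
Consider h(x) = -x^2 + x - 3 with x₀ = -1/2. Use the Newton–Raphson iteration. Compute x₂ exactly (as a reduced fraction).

h'(x) = -2x + 1.
h(-1/2) = -15/4, h'(-1/2) = 2, so x₁ = (-1/2) - (-15/4)/2 = 11/8.
h(11/8) = -225/64, h'(11/8) = -7/4, so x₂ = (11/8) - (-225/64)/(-7/4) = -71/112.

-71/112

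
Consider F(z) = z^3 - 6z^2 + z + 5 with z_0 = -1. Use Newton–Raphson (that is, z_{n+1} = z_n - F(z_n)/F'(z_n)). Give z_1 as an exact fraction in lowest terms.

-13/16

F'(z) = 3z^2 - 12z + 1.
F(-1) = -3, F'(-1) = 16, so z_1 = (-1) - (-3)/16 = -13/16.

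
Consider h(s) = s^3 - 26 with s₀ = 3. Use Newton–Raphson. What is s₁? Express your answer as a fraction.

h'(s) = 3s^2.
h(3) = 1, h'(3) = 27, so s₁ = 3 - 1/27 = 80/27.

80/27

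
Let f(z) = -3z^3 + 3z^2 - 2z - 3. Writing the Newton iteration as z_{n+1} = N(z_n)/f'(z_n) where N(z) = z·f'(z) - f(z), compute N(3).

f'(z) = -9z^2 + 6z - 2.
N(z) = z·f'(z) - f(z) = z·(-9z^2 + 6z - 2) - (-3z^3 + 3z^2 - 2z - 3) = -6z^3 + 3z^2 + 3.
N(3) = -132.

-132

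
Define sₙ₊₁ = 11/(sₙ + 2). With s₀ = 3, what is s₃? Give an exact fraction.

s₁ = 11/(3 + 2) = 11/5.
s₂ = 11/(11/5 + 2) = 55/21.
s₃ = 11/(55/21 + 2) = 231/97.

231/97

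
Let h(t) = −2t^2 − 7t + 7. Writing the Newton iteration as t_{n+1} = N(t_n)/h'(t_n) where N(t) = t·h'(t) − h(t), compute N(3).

h'(t) = −4t − 7.
N(t) = t·h'(t) − h(t) = t·(−4t − 7) − (−2t^2 − 7t + 7) = −2t^2 − 7.
N(3) = −25.

−25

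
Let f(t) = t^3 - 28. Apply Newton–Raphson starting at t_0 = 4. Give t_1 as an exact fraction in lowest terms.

f'(t) = 3t^2.
f(4) = 36, f'(4) = 48, so t_1 = 4 - 36/48 = 13/4.

13/4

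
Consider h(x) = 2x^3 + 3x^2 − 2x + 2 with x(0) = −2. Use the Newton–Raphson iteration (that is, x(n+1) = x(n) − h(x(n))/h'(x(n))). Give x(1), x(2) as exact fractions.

h'(x) = 6x^2 + 6x − 2.
h(−2) = 2, h'(−2) = 10, so x(1) = (−2) − 2/10 = −11/5.
h(−11/5) = −47/125, h'(−11/5) = 346/25, so x(2) = (−11/5) − (−47/125)/(346/25) = −3759/1730.

x(1) = −11/5, x(2) = −3759/1730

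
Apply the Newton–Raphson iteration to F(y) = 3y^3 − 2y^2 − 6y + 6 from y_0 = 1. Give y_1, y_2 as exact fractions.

F'(y) = 9y^2 − 4y − 6.
F(1) = 1, F'(1) = −1, so y_1 = 1 − 1/(−1) = 2.
F(2) = 10, F'(2) = 22, so y_2 = 2 − 10/22 = 17/11.

y_1 = 2, y_2 = 17/11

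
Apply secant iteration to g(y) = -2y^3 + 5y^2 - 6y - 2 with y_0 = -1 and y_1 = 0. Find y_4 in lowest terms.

g(-1) = 11, g(0) = -2. y_2 = 0 - (-2)·(0 - (-1))/((-2) - 11) = -2/13.
g(0) = -2, g(-2/13) = -2090/2197. y_3 = (-2/13) - (-2090/2197)·((-2/13) - 0)/((-2090/2197) - (-2)) = -169/576.
g(-2/13) = -2090/2197, g(-169/576) = 23062105/95551488. y_4 = (-169/576) - (23062105/95551488)·((-169/576) - (-2/13))/((23062105/95551488) - (-2090/2197)) = -5775406/21780779.

-5775406/21780779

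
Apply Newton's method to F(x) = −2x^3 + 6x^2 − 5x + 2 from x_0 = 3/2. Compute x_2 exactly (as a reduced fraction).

F'(x) = −6x^2 + 12x − 5.
F(3/2) = 5/4, F'(3/2) = −1/2, so x_1 = (3/2) − (5/4)/(−1/2) = 4.
F(4) = −50, F'(4) = −53, so x_2 = 4 − (−50)/(−53) = 162/53.

162/53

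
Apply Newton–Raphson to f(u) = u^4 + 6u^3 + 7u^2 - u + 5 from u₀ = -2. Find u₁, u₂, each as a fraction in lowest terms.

u₁ = -25/11, u₂ = -434455/193259

f'(u) = 4u^3 + 18u^2 + 14u - 1.
f(-2) = 3, f'(-2) = 11, so u₁ = (-2) - 3/11 = -25/11.
f(-25/11) = -4770/14641, f'(-25/11) = 17569/1331, so u₂ = (-25/11) - (-4770/14641)/(17569/1331) = -434455/193259.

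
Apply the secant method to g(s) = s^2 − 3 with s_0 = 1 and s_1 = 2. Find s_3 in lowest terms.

19/11

g(1) = −2, g(2) = 1. s_2 = 2 − 1·(2 − 1)/(1 − (−2)) = 5/3.
g(2) = 1, g(5/3) = −2/9. s_3 = (5/3) − (−2/9)·((5/3) − 2)/((−2/9) − 1) = 19/11.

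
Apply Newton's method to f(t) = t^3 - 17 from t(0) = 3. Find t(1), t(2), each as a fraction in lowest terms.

t(1) = 71/27, t(2) = 1050433/408321

f'(t) = 3t^2.
f(3) = 10, f'(3) = 27, so t(1) = 3 - 10/27 = 71/27.
f(71/27) = 23300/19683, f'(71/27) = 5041/243, so t(2) = (71/27) - (23300/19683)/(5041/243) = 1050433/408321.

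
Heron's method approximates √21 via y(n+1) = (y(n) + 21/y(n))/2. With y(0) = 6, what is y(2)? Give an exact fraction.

y(1) = (6 + 21/6)/2 = 19/4.
y(2) = (19/4 + 21/(19/4))/2 = 697/152.

697/152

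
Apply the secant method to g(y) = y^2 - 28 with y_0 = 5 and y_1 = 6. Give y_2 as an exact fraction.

g(5) = -3, g(6) = 8. y_2 = 6 - 8·(6 - 5)/(8 - (-3)) = 58/11.

58/11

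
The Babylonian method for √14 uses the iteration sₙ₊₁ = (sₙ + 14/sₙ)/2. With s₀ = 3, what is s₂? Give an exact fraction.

s₁ = (3 + 14/3)/2 = 23/6.
s₂ = (23/6 + 14/(23/6))/2 = 1033/276.

1033/276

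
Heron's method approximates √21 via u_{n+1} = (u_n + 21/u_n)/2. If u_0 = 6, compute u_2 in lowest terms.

697/152

u_1 = (6 + 21/6)/2 = 19/4.
u_2 = (19/4 + 21/(19/4))/2 = 697/152.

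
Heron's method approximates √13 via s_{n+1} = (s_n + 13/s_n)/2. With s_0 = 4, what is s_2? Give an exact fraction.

s_1 = (4 + 13/4)/2 = 29/8.
s_2 = (29/8 + 13/(29/8))/2 = 1673/464.

1673/464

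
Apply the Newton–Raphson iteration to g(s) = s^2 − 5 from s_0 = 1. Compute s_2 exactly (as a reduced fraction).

7/3

g'(s) = 2s.
g(1) = −4, g'(1) = 2, so s_1 = 1 − (−4)/2 = 3.
g(3) = 4, g'(3) = 6, so s_2 = 3 − 4/6 = 7/3.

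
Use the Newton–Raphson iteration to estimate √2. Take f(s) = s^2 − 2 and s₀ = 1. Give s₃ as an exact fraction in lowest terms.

577/408

f'(s) = 2s.
f(1) = −1, f'(1) = 2, so s₁ = 1 − (−1)/2 = 3/2.
f(3/2) = 1/4, f'(3/2) = 3, so s₂ = (3/2) − (1/4)/3 = 17/12.
f(17/12) = 1/144, f'(17/12) = 17/6, so s₃ = (17/12) − (1/144)/(17/6) = 577/408.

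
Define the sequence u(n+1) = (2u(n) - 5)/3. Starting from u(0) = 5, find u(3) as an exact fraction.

u(1) = (2·5 - 5)/3 = 5/3.
u(2) = (2·(5/3) - 5)/3 = -5/9.
u(3) = (2·(-5/9) - 5)/3 = -55/27.

-55/27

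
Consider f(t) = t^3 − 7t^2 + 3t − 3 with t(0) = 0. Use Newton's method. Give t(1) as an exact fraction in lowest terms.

1

f'(t) = 3t^2 − 14t + 3.
f(0) = −3, f'(0) = 3, so t(1) = 0 − (−3)/3 = 1.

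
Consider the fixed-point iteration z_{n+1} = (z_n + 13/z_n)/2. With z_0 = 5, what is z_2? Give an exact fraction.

z_1 = (5 + 13/5)/2 = 19/5.
z_2 = (19/5 + 13/(19/5))/2 = 343/95.

343/95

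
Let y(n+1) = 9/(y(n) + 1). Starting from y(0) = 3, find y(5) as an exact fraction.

1494/607

y(1) = 9/(3 + 1) = 9/4.
y(2) = 9/(9/4 + 1) = 36/13.
y(3) = 9/(36/13 + 1) = 117/49.
y(4) = 9/(117/49 + 1) = 441/166.
y(5) = 9/(441/166 + 1) = 1494/607.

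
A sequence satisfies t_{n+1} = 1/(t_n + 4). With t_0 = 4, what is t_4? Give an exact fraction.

140/593

t_1 = 1/(4 + 4) = 1/8.
t_2 = 1/(1/8 + 4) = 8/33.
t_3 = 1/(8/33 + 4) = 33/140.
t_4 = 1/(33/140 + 4) = 140/593.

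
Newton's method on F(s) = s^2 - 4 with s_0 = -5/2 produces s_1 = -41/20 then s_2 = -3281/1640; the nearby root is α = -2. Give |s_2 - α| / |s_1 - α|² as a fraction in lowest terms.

s_1 - α = -41/20 - (-2) = -41/20 + 2 = -1/20, so |s_1 - α| = 1/20.
s_2 - α = -3281/1640 - (-2) = -3281/1640 + 2 = -1/1640, so |s_2 - α| = 1/1640.
|s_1 - α|² = 1/400.
Ratio = (1/1640) / (1/400) = 10/41.

10/41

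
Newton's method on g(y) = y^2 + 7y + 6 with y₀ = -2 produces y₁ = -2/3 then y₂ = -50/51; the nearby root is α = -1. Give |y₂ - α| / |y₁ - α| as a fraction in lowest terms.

y₁ - α = -2/3 - (-1) = -2/3 + 1 = 1/3, so |y₁ - α| = 1/3.
y₂ - α = -50/51 - (-1) = -50/51 + 1 = 1/51, so |y₂ - α| = 1/51.
Ratio = (1/51) / (1/3) = 1/17.

1/17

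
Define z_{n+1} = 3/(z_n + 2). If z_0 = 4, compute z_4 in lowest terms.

z_1 = 3/(4 + 2) = 1/2.
z_2 = 3/(1/2 + 2) = 6/5.
z_3 = 3/(6/5 + 2) = 15/16.
z_4 = 3/(15/16 + 2) = 48/47.

48/47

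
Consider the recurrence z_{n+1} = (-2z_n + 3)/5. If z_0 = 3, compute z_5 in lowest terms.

1257/3125

z_1 = (-2·3 + 3)/5 = -3/5.
z_2 = (-2·(-3/5) + 3)/5 = 21/25.
z_3 = (-2·(21/25) + 3)/5 = 33/125.
z_4 = (-2·(33/125) + 3)/5 = 309/625.
z_5 = (-2·(309/625) + 3)/5 = 1257/3125.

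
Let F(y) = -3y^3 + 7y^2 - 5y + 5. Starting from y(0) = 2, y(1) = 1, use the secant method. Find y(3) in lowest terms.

F(2) = -1, F(1) = 4. y(2) = 1 - 4·(1 - 2)/(4 - (-1)) = 9/5.
F(1) = 4, F(9/5) = 148/125. y(3) = (9/5) - (148/125)·((9/5) - 1)/((148/125) - 4) = 47/22.

47/22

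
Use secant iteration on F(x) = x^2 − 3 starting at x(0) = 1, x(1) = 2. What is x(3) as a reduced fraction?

19/11

F(1) = −2, F(2) = 1. x(2) = 2 − 1·(2 − 1)/(1 − (−2)) = 5/3.
F(2) = 1, F(5/3) = −2/9. x(3) = (5/3) − (−2/9)·((5/3) − 2)/((−2/9) − 1) = 19/11.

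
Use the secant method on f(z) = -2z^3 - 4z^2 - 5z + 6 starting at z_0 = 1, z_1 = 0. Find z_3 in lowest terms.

726/941

f(1) = -5, f(0) = 6. z_2 = 0 - 6·(0 - 1)/(6 - (-5)) = 6/11.
f(0) = 6, f(6/11) = 2340/1331. z_3 = (6/11) - (2340/1331)·((6/11) - 0)/((2340/1331) - 6) = 726/941.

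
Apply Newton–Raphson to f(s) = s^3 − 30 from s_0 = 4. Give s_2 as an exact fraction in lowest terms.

700399/224676

f'(s) = 3s^2.
f(4) = 34, f'(4) = 48, so s_1 = 4 − 34/48 = 79/24.
f(79/24) = 78319/13824, f'(79/24) = 6241/192, so s_2 = (79/24) − (78319/13824)/(6241/192) = 700399/224676.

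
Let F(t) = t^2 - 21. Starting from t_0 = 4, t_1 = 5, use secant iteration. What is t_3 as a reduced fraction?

197/43

F(4) = -5, F(5) = 4. t_2 = 5 - 4·(5 - 4)/(4 - (-5)) = 41/9.
F(5) = 4, F(41/9) = -20/81. t_3 = (41/9) - (-20/81)·((41/9) - 5)/((-20/81) - 4) = 197/43.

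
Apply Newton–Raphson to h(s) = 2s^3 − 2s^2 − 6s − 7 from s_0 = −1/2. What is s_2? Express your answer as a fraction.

−7477/4770

h'(s) = 6s^2 − 4s − 6.
h(−1/2) = −19/4, h'(−1/2) = −5/2, so s_1 = (−1/2) − (−19/4)/(−5/2) = −12/5.
h(−12/5) = −3971/125, h'(−12/5) = 954/25, so s_2 = (−12/5) − (−3971/125)/(954/25) = −7477/4770.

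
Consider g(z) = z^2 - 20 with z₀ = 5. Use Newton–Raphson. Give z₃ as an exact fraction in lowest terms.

g'(z) = 2z.
g(5) = 5, g'(5) = 10, so z₁ = 5 - 5/10 = 9/2.
g(9/2) = 1/4, g'(9/2) = 9, so z₂ = (9/2) - (1/4)/9 = 161/36.
g(161/36) = 1/1296, g'(161/36) = 161/18, so z₃ = (161/36) - (1/1296)/(161/18) = 51841/11592.

51841/11592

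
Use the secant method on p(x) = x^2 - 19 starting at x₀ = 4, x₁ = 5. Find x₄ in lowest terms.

1591/365

p(4) = -3, p(5) = 6. x₂ = 5 - 6·(5 - 4)/(6 - (-3)) = 13/3.
p(5) = 6, p(13/3) = -2/9. x₃ = (13/3) - (-2/9)·((13/3) - 5)/((-2/9) - 6) = 61/14.
p(13/3) = -2/9, p(61/14) = -3/196. x₄ = (61/14) - (-3/196)·((61/14) - (13/3))/((-3/196) - (-2/9)) = 1591/365.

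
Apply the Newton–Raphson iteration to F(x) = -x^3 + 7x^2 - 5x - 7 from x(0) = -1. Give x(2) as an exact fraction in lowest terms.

F'(x) = -3x^2 + 14x - 5.
F(-1) = 6, F'(-1) = -22, so x(1) = (-1) - 6/(-22) = -8/11.
F(-8/11) = 963/1331, F'(-8/11) = -2029/121, so x(2) = (-8/11) - (963/1331)/(-2029/121) = -15269/22319.

-15269/22319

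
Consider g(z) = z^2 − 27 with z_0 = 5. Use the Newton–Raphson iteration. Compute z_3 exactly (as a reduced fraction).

3650401/702520

g'(z) = 2z.
g(5) = −2, g'(5) = 10, so z_1 = 5 − (−2)/10 = 26/5.
g(26/5) = 1/25, g'(26/5) = 52/5, so z_2 = (26/5) − (1/25)/(52/5) = 1351/260.
g(1351/260) = 1/67600, g'(1351/260) = 1351/130, so z_3 = (1351/260) − (1/67600)/(1351/130) = 3650401/702520.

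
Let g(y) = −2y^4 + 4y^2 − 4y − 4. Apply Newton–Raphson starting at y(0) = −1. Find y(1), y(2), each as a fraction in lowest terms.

y(1) = −1/2, y(2) = −37/56

g'(y) = −8y^3 + 8y − 4.
g(−1) = 2, g'(−1) = −4, so y(1) = (−1) − 2/(−4) = −1/2.
g(−1/2) = −9/8, g'(−1/2) = −7, so y(2) = (−1/2) − (−9/8)/(−7) = −37/56.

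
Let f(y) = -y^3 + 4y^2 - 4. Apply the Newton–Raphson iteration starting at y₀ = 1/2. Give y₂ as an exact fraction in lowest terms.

13842/11609

f'(y) = -3y^2 + 8y.
f(1/2) = -25/8, f'(1/2) = 13/4, so y₁ = (1/2) - (-25/8)/(13/4) = 19/13.
f(19/13) = 3125/2197, f'(19/13) = 893/169, so y₂ = (19/13) - (3125/2197)/(893/169) = 13842/11609.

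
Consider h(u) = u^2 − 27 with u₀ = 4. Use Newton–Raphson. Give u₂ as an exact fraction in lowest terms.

3577/688

h'(u) = 2u.
h(4) = −11, h'(4) = 8, so u₁ = 4 − (−11)/8 = 43/8.
h(43/8) = 121/64, h'(43/8) = 43/4, so u₂ = (43/8) − (121/64)/(43/4) = 3577/688.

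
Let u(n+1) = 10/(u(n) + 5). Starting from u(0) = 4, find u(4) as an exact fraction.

u(1) = 10/(4 + 5) = 10/9.
u(2) = 10/(10/9 + 5) = 18/11.
u(3) = 10/(18/11 + 5) = 110/73.
u(4) = 10/(110/73 + 5) = 146/95.

146/95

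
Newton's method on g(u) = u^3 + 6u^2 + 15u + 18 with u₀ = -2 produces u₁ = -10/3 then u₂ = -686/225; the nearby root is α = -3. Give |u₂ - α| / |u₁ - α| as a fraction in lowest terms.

u₁ - α = -10/3 - (-3) = -10/3 + 3 = -1/3, so |u₁ - α| = 1/3.
u₂ - α = -686/225 - (-3) = -686/225 + 3 = -11/225, so |u₂ - α| = 11/225.
Ratio = (11/225) / (1/3) = 11/75.

11/75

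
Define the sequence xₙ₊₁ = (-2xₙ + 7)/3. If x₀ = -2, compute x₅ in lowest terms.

449/243

x₁ = (-2·(-2) + 7)/3 = 11/3.
x₂ = (-2·(11/3) + 7)/3 = -1/9.
x₃ = (-2·(-1/9) + 7)/3 = 65/27.
x₄ = (-2·(65/27) + 7)/3 = 59/81.
x₅ = (-2·(59/81) + 7)/3 = 449/243.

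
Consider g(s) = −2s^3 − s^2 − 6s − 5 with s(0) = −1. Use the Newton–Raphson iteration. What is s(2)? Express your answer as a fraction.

−801/1030

g'(s) = −6s^2 − 2s − 6.
g(−1) = 2, g'(−1) = −10, so s(1) = (−1) − 2/(−10) = −4/5.
g(−4/5) = 23/125, g'(−4/5) = −206/25, so s(2) = (−4/5) − (23/125)/(−206/25) = −801/1030.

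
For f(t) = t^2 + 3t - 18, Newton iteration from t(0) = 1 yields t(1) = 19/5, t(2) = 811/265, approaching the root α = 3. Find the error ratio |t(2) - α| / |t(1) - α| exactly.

4/53

t(1) - α = 19/5 - 3 = 4/5, so |t(1) - α| = 4/5.
t(2) - α = 811/265 - 3 = 16/265, so |t(2) - α| = 16/265.
Ratio = (16/265) / (4/5) = 4/53.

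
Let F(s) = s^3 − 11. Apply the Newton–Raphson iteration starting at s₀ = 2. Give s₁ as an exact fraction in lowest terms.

F'(s) = 3s^2.
F(2) = −3, F'(2) = 12, so s₁ = 2 − (−3)/12 = 9/4.

9/4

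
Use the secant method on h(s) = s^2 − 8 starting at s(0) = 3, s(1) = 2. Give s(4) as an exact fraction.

478/169

h(3) = 1, h(2) = −4. s(2) = 2 − (−4)·(2 − 3)/((−4) − 1) = 14/5.
h(2) = −4, h(14/5) = −4/25. s(3) = (14/5) − (−4/25)·((14/5) − 2)/((−4/25) − (−4)) = 17/6.
h(14/5) = −4/25, h(17/6) = 1/36. s(4) = (17/6) − (1/36)·((17/6) − (14/5))/((1/36) − (−4/25)) = 478/169.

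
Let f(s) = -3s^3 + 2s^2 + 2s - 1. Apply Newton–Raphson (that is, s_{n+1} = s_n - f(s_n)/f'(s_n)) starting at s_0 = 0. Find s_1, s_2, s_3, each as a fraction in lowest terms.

s_1 = 1/2, s_2 = 3/7, s_3 = 307/707

f'(s) = -9s^2 + 4s + 2.
f(0) = -1, f'(0) = 2, so s_1 = 0 - (-1)/2 = 1/2.
f(1/2) = 1/8, f'(1/2) = 7/4, so s_2 = (1/2) - (1/8)/(7/4) = 3/7.
f(3/7) = -4/343, f'(3/7) = 101/49, so s_3 = (3/7) - (-4/343)/(101/49) = 307/707.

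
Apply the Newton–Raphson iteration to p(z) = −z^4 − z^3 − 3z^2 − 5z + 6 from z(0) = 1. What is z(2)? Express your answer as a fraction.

10775/14613

p'(z) = −4z^3 − 3z^2 − 6z − 5.
p(1) = −4, p'(1) = −18, so z(1) = 1 − (−4)/(−18) = 7/9.
p(7/9) = −3544/6561, p'(7/9) = −9742/729, so z(2) = (7/9) − (−3544/6561)/(−9742/729) = 10775/14613.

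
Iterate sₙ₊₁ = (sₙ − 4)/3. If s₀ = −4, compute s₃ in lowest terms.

s₁ = ((−4) − 4)/3 = −8/3.
s₂ = ((−8/3) − 4)/3 = −20/9.
s₃ = ((−20/9) − 4)/3 = −56/27.

−56/27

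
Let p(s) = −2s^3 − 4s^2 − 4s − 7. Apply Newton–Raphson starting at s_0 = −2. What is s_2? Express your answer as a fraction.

−8843/4626

p'(s) = −6s^2 − 8s − 4.
p(−2) = 1, p'(−2) = −12, so s_1 = (−2) − 1/(−12) = −23/12.
p(−23/12) = 47/864, p'(−23/12) = −257/24, so s_2 = (−23/12) − (47/864)/(−257/24) = −8843/4626.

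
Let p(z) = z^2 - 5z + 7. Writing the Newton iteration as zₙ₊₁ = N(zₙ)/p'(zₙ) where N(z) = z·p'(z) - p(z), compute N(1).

p'(z) = 2z - 5.
N(z) = z·p'(z) - p(z) = z·(2z - 5) - (z^2 - 5z + 7) = z^2 - 7.
N(1) = -6.

-6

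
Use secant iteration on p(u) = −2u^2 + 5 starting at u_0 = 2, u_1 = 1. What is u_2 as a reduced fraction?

3/2

p(2) = −3, p(1) = 3. u_2 = 1 − 3·(1 − 2)/(3 − (−3)) = 3/2.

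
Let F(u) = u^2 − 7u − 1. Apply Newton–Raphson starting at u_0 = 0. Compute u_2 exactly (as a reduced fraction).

−50/357

F'(u) = 2u − 7.
F(0) = −1, F'(0) = −7, so u_1 = 0 − (−1)/(−7) = −1/7.
F(−1/7) = 1/49, F'(−1/7) = −51/7, so u_2 = (−1/7) − (1/49)/(−51/7) = −50/357.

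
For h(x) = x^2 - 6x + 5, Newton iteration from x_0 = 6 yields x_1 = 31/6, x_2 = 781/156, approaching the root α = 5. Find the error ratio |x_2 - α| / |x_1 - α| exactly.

x_1 - α = 31/6 - 5 = 1/6, so |x_1 - α| = 1/6.
x_2 - α = 781/156 - 5 = 1/156, so |x_2 - α| = 1/156.
Ratio = (1/156) / (1/6) = 1/26.

1/26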